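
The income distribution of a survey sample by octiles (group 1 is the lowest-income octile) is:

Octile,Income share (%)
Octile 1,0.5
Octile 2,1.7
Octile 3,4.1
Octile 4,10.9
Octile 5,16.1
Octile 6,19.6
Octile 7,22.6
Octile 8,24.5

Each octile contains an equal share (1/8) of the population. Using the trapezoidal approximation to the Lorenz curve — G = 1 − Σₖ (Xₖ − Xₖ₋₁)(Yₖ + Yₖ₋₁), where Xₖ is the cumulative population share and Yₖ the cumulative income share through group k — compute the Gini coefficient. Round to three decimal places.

Cumulative income shares Yₖ: 0.0050, 0.0220, 0.0630, 0.1720, 0.3330, 0.5290, 0.7550, 1.0000
Σ (Xₖ−Xₖ₋₁)(Yₖ+Yₖ₋₁) = (1/8)(0.0050+0.0000) + (1/8)(0.0220+0.0050) + (1/8)(0.0630+0.0220) + (1/8)(0.1720+0.0630) + (1/8)(0.3330+0.1720) + (1/8)(0.5290+0.3330) + (1/8)(0.7550+0.5290) + (1/8)(1.0000+0.7550)
  = 0.0006 + 0.0034 + 0.0106 + 0.0294 + 0.0631 + 0.1077 + 0.1605 + 0.2194 = 0.5947
G = 1 − 0.5947 = 0.4053

0.405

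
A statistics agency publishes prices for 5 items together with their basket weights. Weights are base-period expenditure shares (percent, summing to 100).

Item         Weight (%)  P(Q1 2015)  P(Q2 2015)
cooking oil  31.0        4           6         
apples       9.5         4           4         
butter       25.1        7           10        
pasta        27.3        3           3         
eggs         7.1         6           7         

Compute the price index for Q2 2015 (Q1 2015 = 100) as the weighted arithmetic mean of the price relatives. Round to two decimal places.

cooking oil: 31.0 × (6/4) = 31.0 × 1.500000 = 46.5000
apples: 9.5 × (4/4) = 9.5 × 1.000000 = 9.5000
butter: 25.1 × (10/7) = 25.1 × 1.428571 = 35.8571
pasta: 27.3 × (3/3) = 27.3 × 1.000000 = 27.3000
eggs: 7.1 × (7/6) = 7.1 × 1.166667 = 8.2833
Index = Σ wᵢ·(p₁ᵢ/p₀ᵢ) = 46.5000 + 9.5000 + 35.8571 + 27.3000 + 8.2833 = 127.4405

127.44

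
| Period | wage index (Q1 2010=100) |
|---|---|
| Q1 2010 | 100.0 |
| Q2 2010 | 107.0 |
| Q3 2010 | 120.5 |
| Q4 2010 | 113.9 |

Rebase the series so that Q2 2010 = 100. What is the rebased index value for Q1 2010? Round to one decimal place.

Rebased(Q1 2010) = 100.0 / 107.0 × 100 = 93.4579

93.5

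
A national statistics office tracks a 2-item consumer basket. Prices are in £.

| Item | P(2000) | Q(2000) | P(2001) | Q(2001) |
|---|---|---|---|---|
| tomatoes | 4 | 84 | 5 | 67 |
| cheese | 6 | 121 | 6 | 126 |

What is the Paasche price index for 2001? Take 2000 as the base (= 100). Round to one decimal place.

Paasche price index uses current-period quantities as weights.
ΣP(2001)·Q(2001) = 5×67 + 6×126 = 335 + 756 = 1091
ΣP(2000)·Q(2001) = 4×67 + 6×126 = 268 + 756 = 1024
Index = 1091 / 1024 × 100 = 106.5430

106.5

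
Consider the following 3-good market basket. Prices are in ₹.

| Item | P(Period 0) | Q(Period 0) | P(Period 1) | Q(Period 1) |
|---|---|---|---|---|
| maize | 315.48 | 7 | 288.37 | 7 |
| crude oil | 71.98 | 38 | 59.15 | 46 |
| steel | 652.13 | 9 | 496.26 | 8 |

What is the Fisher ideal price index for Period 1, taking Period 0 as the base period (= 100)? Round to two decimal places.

Laspeyres component (base-period weights):
ΣP(Period 1)Q(Period 0) = 288.37×7 + 59.15×38 + 496.26×9 = 2018.59 + 2247.7 + 4466.34 = 8732.63
ΣP(Period 0)Q(Period 0) = 315.48×7 + 71.98×38 + 652.13×9 = 2208.36 + 2735.24 + 5869.17 = 10812.77
L = 8732.63 / 10812.77 × 100 = 80.7622
Paasche component (current-period weights):
ΣP(Period 1)Q(Period 1) = 288.37×7 + 59.15×46 + 496.26×8 = 2018.59 + 2720.9 + 3970.08 = 8709.57
ΣP(Period 0)Q(Period 1) = 315.48×7 + 71.98×46 + 652.13×8 = 2208.36 + 3311.08 + 5217.04 = 10736.48
P = 8709.57 / 10736.48 × 100 = 81.1213
Fisher = √(L × P) = √(80.7622 × 81.1213) = 80.9415

80.94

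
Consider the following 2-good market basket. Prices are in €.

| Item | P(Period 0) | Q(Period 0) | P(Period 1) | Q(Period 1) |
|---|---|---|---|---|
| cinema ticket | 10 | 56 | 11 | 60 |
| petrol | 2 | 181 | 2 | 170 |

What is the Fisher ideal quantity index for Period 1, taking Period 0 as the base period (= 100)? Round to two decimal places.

102.10

Laspeyres component (base-period weights):
ΣP(Period 0)Q(Period 1) = 10×60 + 2×170 = 600 + 340 = 940
ΣP(Period 0)Q(Period 0) = 10×56 + 2×181 = 560 + 362 = 922
L = 940 / 922 × 100 = 101.9523
Paasche component (current-period weights):
ΣP(Period 1)Q(Period 1) = 11×60 + 2×170 = 660 + 340 = 1000
ΣP(Period 1)Q(Period 0) = 11×56 + 2×181 = 616 + 362 = 978
P = 1000 / 978 × 100 = 102.2495
Fisher = √(L × P) = √(101.9523 × 102.2495) = 102.1008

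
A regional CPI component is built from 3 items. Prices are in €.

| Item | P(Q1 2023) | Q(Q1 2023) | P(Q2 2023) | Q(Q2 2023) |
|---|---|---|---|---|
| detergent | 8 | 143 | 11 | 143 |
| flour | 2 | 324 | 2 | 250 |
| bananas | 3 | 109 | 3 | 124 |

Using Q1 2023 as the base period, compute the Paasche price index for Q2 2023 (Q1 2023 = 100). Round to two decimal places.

Paasche price index uses current-period quantities as weights.
ΣP(Q2 2023)·Q(Q2 2023) = 11×143 + 2×250 + 3×124 = 1573 + 500 + 372 = 2445
ΣP(Q1 2023)·Q(Q2 2023) = 8×143 + 2×250 + 3×124 = 1144 + 500 + 372 = 2016
Index = 2445 / 2016 × 100 = 121.2798

121.28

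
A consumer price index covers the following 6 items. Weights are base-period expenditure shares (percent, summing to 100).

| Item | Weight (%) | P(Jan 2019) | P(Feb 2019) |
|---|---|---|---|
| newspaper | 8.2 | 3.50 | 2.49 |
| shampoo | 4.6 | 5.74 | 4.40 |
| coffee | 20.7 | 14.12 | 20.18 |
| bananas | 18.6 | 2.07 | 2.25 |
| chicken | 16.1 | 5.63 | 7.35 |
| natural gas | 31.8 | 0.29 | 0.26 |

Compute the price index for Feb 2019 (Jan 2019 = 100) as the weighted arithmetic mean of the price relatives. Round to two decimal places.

newspaper: 8.2 × (2.49/3.50) = 8.2 × 0.711429 = 5.8337
shampoo: 4.6 × (4.40/5.74) = 4.6 × 0.766551 = 3.5261
coffee: 20.7 × (20.18/14.12) = 20.7 × 1.429178 = 29.5840
bananas: 18.6 × (2.25/2.07) = 18.6 × 1.086957 = 20.2174
chicken: 16.1 × (7.35/5.63) = 16.1 × 1.305506 = 21.0187
natural gas: 31.8 × (0.26/0.29) = 31.8 × 0.896552 = 28.5103
Index = Σ wᵢ·(p₁ᵢ/p₀ᵢ) = 5.8337 + 3.5261 + 29.5840 + 20.2174 + 21.0187 + 28.5103 = 108.6902

108.69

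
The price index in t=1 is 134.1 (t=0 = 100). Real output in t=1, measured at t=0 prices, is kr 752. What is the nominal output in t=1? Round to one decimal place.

1008.4

Nominal = Real × (Index/100) = 752 × (134.1/100)
        = 752 × 1.341 = 1008.4320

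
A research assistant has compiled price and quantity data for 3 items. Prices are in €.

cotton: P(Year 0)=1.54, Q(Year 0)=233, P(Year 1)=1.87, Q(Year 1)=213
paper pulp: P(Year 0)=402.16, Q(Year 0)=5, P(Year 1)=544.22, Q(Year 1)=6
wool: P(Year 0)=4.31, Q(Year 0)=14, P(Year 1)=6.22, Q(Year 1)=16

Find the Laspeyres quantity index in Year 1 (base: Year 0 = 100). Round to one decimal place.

Laspeyres quantity index uses base-period prices as weights.
ΣP(Year 0)·Q(Year 1) = 1.54×213 + 402.16×6 + 4.31×16 = 328.02 + 2412.96 + 68.96 = 2809.94
ΣP(Year 0)·Q(Year 0) = 1.54×233 + 402.16×5 + 4.31×14 = 358.82 + 2010.8 + 60.34 = 2429.96
Index = 2809.94 / 2429.96 × 100 = 115.6373

115.6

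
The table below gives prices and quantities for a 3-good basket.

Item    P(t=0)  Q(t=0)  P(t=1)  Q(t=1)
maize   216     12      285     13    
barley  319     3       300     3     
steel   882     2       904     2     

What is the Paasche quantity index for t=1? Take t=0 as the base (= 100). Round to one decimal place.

104.7

Paasche quantity index uses current-period prices as weights.
ΣP(t=1)·Q(t=1) = 285×13 + 300×3 + 904×2 = 3705 + 900 + 1808 = 6413
ΣP(t=1)·Q(t=0) = 285×12 + 300×3 + 904×2 = 3420 + 900 + 1808 = 6128
Index = 6413 / 6128 × 100 = 104.6508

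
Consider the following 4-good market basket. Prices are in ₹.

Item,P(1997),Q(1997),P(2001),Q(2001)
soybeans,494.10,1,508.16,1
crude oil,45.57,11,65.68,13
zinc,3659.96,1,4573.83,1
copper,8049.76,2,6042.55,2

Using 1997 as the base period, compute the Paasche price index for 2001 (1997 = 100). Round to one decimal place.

86.4

Paasche price index uses current-period quantities as weights.
ΣP(2001)·Q(2001) = 508.16×1 + 65.68×13 + 4573.83×1 + 6042.55×2 = 508.16 + 853.84 + 4573.83 + 12085.1 = 18020.93
ΣP(1997)·Q(2001) = 494.10×1 + 45.57×13 + 3659.96×1 + 8049.76×2 = 494.1 + 592.41 + 3659.96 + 16099.52 = 20845.99
Index = 18020.93 / 20845.99 × 100 = 86.4479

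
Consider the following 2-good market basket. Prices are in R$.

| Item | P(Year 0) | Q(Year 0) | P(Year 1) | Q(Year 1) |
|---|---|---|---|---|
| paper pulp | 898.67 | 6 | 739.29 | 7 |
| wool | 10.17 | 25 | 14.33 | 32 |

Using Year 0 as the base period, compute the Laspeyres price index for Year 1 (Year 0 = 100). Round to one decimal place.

84.9

Laspeyres price index uses base-period quantities as weights.
ΣP(Year 1)·Q(Year 0) = 739.29×6 + 14.33×25 = 4435.74 + 358.25 = 4793.99
ΣP(Year 0)·Q(Year 0) = 898.67×6 + 10.17×25 = 5392.02 + 254.25 = 5646.27
Index = 4793.99 / 5646.27 × 100 = 84.9054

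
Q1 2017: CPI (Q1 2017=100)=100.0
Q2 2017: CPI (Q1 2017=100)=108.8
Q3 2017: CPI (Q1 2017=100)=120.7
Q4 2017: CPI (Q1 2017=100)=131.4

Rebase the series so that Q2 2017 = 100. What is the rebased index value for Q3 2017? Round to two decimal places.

Rebased(Q3 2017) = 120.7 / 108.8 × 100 = 110.9375

110.94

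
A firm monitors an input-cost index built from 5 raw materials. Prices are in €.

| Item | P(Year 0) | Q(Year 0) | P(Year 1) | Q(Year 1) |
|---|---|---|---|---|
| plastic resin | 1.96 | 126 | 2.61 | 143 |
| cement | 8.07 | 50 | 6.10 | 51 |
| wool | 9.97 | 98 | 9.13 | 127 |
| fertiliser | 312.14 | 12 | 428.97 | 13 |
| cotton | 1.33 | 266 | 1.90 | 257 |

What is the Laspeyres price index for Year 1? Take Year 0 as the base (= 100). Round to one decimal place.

125.4

Laspeyres price index uses base-period quantities as weights.
ΣP(Year 1)·Q(Year 0) = 2.61×126 + 6.10×50 + 9.13×98 + 428.97×12 + 1.90×266 = 328.86 + 305 + 894.74 + 5147.64 + 505.4 = 7181.64
ΣP(Year 0)·Q(Year 0) = 1.96×126 + 8.07×50 + 9.97×98 + 312.14×12 + 1.33×266 = 246.96 + 403.5 + 977.06 + 3745.68 + 353.78 = 5726.98
Index = 7181.64 / 5726.98 × 100 = 125.4001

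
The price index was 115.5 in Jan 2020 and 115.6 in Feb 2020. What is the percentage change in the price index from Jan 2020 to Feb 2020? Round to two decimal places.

Change = (115.6 − 115.5) / 115.5 × 100
       = 0.1 / 115.5 × 100 = 0.0866%

0.09%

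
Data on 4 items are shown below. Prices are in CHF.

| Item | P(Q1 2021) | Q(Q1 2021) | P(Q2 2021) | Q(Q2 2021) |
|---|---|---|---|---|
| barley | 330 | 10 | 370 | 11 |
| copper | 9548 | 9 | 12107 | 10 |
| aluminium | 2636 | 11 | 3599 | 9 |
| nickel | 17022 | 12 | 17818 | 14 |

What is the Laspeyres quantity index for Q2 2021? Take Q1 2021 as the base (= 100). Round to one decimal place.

112.0

Laspeyres quantity index uses base-period prices as weights.
ΣP(Q1 2021)·Q(Q2 2021) = 330×11 + 9548×10 + 2636×9 + 17022×14 = 3630 + 95480 + 23724 + 238308 = 361142
ΣP(Q1 2021)·Q(Q1 2021) = 330×10 + 9548×9 + 2636×11 + 17022×12 = 3300 + 85932 + 28996 + 204264 = 322492
Index = 361142 / 322492 × 100 = 111.9848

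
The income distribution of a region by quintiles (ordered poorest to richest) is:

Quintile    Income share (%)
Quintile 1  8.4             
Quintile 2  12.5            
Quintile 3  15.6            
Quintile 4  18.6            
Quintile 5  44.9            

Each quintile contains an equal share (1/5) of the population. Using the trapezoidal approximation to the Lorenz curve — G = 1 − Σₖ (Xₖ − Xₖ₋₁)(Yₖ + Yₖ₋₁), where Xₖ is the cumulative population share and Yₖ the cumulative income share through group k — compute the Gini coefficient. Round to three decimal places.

0.316

Cumulative income shares Yₖ: 0.0840, 0.2090, 0.3650, 0.5510, 1.0000
Σ (Xₖ−Xₖ₋₁)(Yₖ+Yₖ₋₁) = (1/5)(0.0840+0.0000) + (1/5)(0.2090+0.0840) + (1/5)(0.3650+0.2090) + (1/5)(0.5510+0.3650) + (1/5)(1.0000+0.5510)
  = 0.0168 + 0.0586 + 0.1148 + 0.1832 + 0.3102 = 0.6836
G = 1 − 0.6836 = 0.3164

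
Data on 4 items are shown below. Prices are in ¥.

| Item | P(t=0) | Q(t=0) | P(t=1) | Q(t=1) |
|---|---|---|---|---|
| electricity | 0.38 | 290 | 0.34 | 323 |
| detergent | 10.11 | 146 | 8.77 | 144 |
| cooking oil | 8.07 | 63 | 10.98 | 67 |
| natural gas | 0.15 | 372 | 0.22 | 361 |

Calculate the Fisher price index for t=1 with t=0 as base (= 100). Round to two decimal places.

100.38

Laspeyres component (base-period weights):
ΣP(t=1)Q(t=0) = 0.34×290 + 8.77×146 + 10.98×63 + 0.22×372 = 98.6 + 1280.42 + 691.74 + 81.84 = 2152.6
ΣP(t=0)Q(t=0) = 0.38×290 + 10.11×146 + 8.07×63 + 0.15×372 = 110.2 + 1476.06 + 508.41 + 55.8 = 2150.47
L = 2152.6 / 2150.47 × 100 = 100.0990
Paasche component (current-period weights):
ΣP(t=1)Q(t=1) = 0.34×323 + 8.77×144 + 10.98×67 + 0.22×361 = 109.82 + 1262.88 + 735.66 + 79.42 = 2187.78
ΣP(t=0)Q(t=1) = 0.38×323 + 10.11×144 + 8.07×67 + 0.15×361 = 122.74 + 1455.84 + 540.69 + 54.15 = 2173.42
P = 2187.78 / 2173.42 × 100 = 100.6607
Fisher = √(L × P) = √(100.0990 × 100.6607) = 100.3795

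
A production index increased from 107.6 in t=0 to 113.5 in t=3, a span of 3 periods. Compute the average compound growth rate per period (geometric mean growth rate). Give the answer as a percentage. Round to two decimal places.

Growth factor = (113.5/107.6)^(1/3) = (1.054833)^(1/3) = 1.017953
Growth rate = 1.017953 − 1 = 0.017953 = 1.7953%

1.80%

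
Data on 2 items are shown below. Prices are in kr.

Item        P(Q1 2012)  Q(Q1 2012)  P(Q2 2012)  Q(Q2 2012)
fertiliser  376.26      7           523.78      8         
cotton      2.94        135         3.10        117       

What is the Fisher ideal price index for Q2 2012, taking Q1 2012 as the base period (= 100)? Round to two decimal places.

Laspeyres component (base-period weights):
ΣP(Q2 2012)Q(Q1 2012) = 523.78×7 + 3.10×135 = 3666.46 + 418.5 = 4084.96
ΣP(Q1 2012)Q(Q1 2012) = 376.26×7 + 2.94×135 = 2633.82 + 396.9 = 3030.72
L = 4084.96 / 3030.72 × 100 = 134.7851
Paasche component (current-period weights):
ΣP(Q2 2012)Q(Q2 2012) = 523.78×8 + 3.10×117 = 4190.24 + 362.7 = 4552.94
ΣP(Q1 2012)Q(Q2 2012) = 376.26×8 + 2.94×117 = 3010.08 + 343.98 = 3354.06
P = 4552.94 / 3354.06 × 100 = 135.7441
Fisher = √(L × P) = √(134.7851 × 135.7441) = 135.2638

135.26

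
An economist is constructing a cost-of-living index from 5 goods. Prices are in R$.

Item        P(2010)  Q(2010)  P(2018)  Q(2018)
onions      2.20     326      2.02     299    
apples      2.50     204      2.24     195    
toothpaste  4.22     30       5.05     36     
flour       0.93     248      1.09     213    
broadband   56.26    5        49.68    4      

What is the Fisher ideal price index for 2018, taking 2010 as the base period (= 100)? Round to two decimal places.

Laspeyres component (base-period weights):
ΣP(2018)Q(2010) = 2.02×326 + 2.24×204 + 5.05×30 + 1.09×248 + 49.68×5 = 658.52 + 456.96 + 151.5 + 270.32 + 248.4 = 1785.7
ΣP(2010)Q(2010) = 2.20×326 + 2.50×204 + 4.22×30 + 0.93×248 + 56.26×5 = 717.2 + 510 + 126.6 + 230.64 + 281.3 = 1865.74
L = 1785.7 / 1865.74 × 100 = 95.7100
Paasche component (current-period weights):
ΣP(2018)Q(2018) = 2.02×299 + 2.24×195 + 5.05×36 + 1.09×213 + 49.68×4 = 603.98 + 436.8 + 181.8 + 232.17 + 198.72 = 1653.47
ΣP(2010)Q(2018) = 2.20×299 + 2.50×195 + 4.22×36 + 0.93×213 + 56.26×4 = 657.8 + 487.5 + 151.92 + 198.09 + 225.04 = 1720.35
P = 1653.47 / 1720.35 × 100 = 96.1124
Fisher = √(L × P) = √(95.7100 × 96.1124) = 95.9110

95.91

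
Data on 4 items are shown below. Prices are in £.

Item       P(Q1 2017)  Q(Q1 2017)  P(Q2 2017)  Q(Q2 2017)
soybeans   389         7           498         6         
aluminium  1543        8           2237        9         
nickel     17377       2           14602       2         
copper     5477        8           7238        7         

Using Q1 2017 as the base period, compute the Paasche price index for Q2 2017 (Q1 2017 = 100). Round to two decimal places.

115.31

Paasche price index uses current-period quantities as weights.
ΣP(Q2 2017)·Q(Q2 2017) = 498×6 + 2237×9 + 14602×2 + 7238×7 = 2988 + 20133 + 29204 + 50666 = 102991
ΣP(Q1 2017)·Q(Q2 2017) = 389×6 + 1543×9 + 17377×2 + 5477×7 = 2334 + 13887 + 34754 + 38339 = 89314
Index = 102991 / 89314 × 100 = 115.3134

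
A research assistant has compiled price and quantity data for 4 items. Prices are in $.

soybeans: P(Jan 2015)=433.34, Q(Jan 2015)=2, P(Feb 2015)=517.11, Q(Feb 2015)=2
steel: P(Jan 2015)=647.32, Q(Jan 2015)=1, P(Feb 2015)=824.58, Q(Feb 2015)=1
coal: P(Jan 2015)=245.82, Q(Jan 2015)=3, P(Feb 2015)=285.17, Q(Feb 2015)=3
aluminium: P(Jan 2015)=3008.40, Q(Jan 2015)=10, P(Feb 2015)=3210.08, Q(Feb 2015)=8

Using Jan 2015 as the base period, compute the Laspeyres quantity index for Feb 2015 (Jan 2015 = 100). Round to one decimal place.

Laspeyres quantity index uses base-period prices as weights.
ΣP(Jan 2015)·Q(Feb 2015) = 433.34×2 + 647.32×1 + 245.82×3 + 3008.40×8 = 866.68 + 647.32 + 737.46 + 24067.2 = 26318.66
ΣP(Jan 2015)·Q(Jan 2015) = 433.34×2 + 647.32×1 + 245.82×3 + 3008.40×10 = 866.68 + 647.32 + 737.46 + 30084 = 32335.46
Index = 26318.66 / 32335.46 × 100 = 81.3926

81.4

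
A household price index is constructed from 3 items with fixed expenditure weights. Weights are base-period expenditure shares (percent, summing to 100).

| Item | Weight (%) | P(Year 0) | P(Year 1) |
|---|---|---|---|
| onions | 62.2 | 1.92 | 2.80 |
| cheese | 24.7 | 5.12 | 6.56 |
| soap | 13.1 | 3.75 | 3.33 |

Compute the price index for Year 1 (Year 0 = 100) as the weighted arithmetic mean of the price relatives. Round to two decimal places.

133.99

onions: 62.2 × (2.80/1.92) = 62.2 × 1.458333 = 90.7083
cheese: 24.7 × (6.56/5.12) = 24.7 × 1.281250 = 31.6469
soap: 13.1 × (3.33/3.75) = 13.1 × 0.888000 = 11.6328
Index = Σ wᵢ·(p₁ᵢ/p₀ᵢ) = 90.7083 + 31.6469 + 11.6328 = 133.9880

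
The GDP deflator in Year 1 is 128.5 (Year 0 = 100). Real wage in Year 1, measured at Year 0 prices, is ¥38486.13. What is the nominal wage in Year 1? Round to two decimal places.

Nominal = Real × (Index/100) = 38486.13 × (128.5/100)
        = 38486.13 × 1.285 = 49454.6770

49454.68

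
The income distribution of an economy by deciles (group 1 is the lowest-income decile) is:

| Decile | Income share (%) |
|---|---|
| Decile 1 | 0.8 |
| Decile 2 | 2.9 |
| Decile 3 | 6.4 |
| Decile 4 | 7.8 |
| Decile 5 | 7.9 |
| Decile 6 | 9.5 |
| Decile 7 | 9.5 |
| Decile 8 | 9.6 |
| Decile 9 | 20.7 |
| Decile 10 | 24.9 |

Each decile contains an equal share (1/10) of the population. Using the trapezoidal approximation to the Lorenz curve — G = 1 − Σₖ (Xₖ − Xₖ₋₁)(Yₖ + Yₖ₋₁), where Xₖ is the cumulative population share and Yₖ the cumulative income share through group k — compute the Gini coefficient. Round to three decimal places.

Cumulative income shares Yₖ: 0.0080, 0.0370, 0.1010, 0.1790, 0.2580, 0.3530, 0.4480, 0.5440, 0.7510, 1.0000
Σ (Xₖ−Xₖ₋₁)(Yₖ+Yₖ₋₁) = (1/10)(0.0080+0.0000) + (1/10)(0.0370+0.0080) + (1/10)(0.1010+0.0370) + (1/10)(0.1790+0.1010) + (1/10)(0.2580+0.1790) + (1/10)(0.3530+0.2580) + (1/10)(0.4480+0.3530) + (1/10)(0.5440+0.4480) + (1/10)(0.7510+0.5440) + (1/10)(1.0000+0.7510)
  = 0.0008 + 0.0045 + 0.0138 + 0.0280 + 0.0437 + 0.0611 + 0.0801 + 0.0992 + 0.1295 + 0.1751 = 0.6358
G = 1 − 0.6358 = 0.3642

0.364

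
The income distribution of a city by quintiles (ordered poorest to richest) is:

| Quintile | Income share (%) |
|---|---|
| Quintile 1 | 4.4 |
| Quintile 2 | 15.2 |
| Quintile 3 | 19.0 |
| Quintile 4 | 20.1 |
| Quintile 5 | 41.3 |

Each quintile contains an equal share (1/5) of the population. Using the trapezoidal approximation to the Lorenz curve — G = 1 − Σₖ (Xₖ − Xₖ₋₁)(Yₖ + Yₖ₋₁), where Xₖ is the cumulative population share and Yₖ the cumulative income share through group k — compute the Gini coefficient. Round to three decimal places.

Cumulative income shares Yₖ: 0.0440, 0.1960, 0.3860, 0.5870, 1.0000
Σ (Xₖ−Xₖ₋₁)(Yₖ+Yₖ₋₁) = (1/5)(0.0440+0.0000) + (1/5)(0.1960+0.0440) + (1/5)(0.3860+0.1960) + (1/5)(0.5870+0.3860) + (1/5)(1.0000+0.5870)
  = 0.0088 + 0.0480 + 0.1164 + 0.1946 + 0.3174 = 0.6852
G = 1 − 0.6852 = 0.3148

0.315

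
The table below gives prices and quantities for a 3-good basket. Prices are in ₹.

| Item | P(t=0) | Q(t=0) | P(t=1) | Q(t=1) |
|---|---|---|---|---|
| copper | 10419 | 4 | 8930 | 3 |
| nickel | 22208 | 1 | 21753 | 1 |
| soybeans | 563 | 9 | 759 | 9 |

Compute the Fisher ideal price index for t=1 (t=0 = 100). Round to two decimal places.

93.93

Laspeyres component (base-period weights):
ΣP(t=1)Q(t=0) = 8930×4 + 21753×1 + 759×9 = 35720 + 21753 + 6831 = 64304
ΣP(t=0)Q(t=0) = 10419×4 + 22208×1 + 563×9 = 41676 + 22208 + 5067 = 68951
L = 64304 / 68951 × 100 = 93.2604
Paasche component (current-period weights):
ΣP(t=1)Q(t=1) = 8930×3 + 21753×1 + 759×9 = 26790 + 21753 + 6831 = 55374
ΣP(t=0)Q(t=1) = 10419×3 + 22208×1 + 563×9 = 31257 + 22208 + 5067 = 58532
P = 55374 / 58532 × 100 = 94.6047
Fisher = √(L × P) = √(93.2604 × 94.6047) = 93.9301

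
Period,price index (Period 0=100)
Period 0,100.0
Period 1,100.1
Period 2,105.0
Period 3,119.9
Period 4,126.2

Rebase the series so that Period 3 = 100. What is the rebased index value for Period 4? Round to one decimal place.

105.3

Rebased(Period 4) = 126.2 / 119.9 × 100 = 105.2544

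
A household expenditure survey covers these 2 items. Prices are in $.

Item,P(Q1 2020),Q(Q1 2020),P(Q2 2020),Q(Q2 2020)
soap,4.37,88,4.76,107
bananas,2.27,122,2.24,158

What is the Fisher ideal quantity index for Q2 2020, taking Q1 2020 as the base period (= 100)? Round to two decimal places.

Laspeyres component (base-period weights):
ΣP(Q1 2020)Q(Q2 2020) = 4.37×107 + 2.27×158 = 467.59 + 358.66 = 826.25
ΣP(Q1 2020)Q(Q1 2020) = 4.37×88 + 2.27×122 = 384.56 + 276.94 = 661.5
L = 826.25 / 661.5 × 100 = 124.9055
Paasche component (current-period weights):
ΣP(Q2 2020)Q(Q2 2020) = 4.76×107 + 2.24×158 = 509.32 + 353.92 = 863.24
ΣP(Q2 2020)Q(Q1 2020) = 4.76×88 + 2.24×122 = 418.88 + 273.28 = 692.16
P = 863.24 / 692.16 × 100 = 124.7168
Fisher = √(L × P) = √(124.9055 × 124.7168) = 124.8111

124.81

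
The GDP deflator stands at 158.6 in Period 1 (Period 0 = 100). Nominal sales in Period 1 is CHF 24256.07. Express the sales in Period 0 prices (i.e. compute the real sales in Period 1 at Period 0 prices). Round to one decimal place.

Real = Nominal ÷ (Index/100) = 24256.07 ÷ (158.6/100)
     = 24256.07 ÷ 1.586 = 15293.8651

15293.9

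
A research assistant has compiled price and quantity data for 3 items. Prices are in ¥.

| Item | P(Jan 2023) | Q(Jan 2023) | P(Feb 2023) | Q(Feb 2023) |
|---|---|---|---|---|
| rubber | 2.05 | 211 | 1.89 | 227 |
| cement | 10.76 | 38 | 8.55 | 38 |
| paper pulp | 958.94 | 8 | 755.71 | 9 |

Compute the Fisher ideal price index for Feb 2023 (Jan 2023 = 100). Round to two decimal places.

Laspeyres component (base-period weights):
ΣP(Feb 2023)Q(Jan 2023) = 1.89×211 + 8.55×38 + 755.71×8 = 398.79 + 324.9 + 6045.68 = 6769.37
ΣP(Jan 2023)Q(Jan 2023) = 2.05×211 + 10.76×38 + 958.94×8 = 432.55 + 408.88 + 7671.52 = 8512.95
L = 6769.37 / 8512.95 × 100 = 79.5185
Paasche component (current-period weights):
ΣP(Feb 2023)Q(Feb 2023) = 1.89×227 + 8.55×38 + 755.71×9 = 429.03 + 324.9 + 6801.39 = 7555.32
ΣP(Jan 2023)Q(Feb 2023) = 2.05×227 + 10.76×38 + 958.94×9 = 465.35 + 408.88 + 8630.46 = 9504.69
P = 7555.32 / 9504.69 × 100 = 79.4904
Fisher = √(L × P) = √(79.5185 × 79.4904) = 79.5045

79.50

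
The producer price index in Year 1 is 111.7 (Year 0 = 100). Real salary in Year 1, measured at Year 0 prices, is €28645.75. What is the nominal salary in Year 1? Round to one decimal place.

Nominal = Real × (Index/100) = 28645.75 × (111.7/100)
        = 28645.75 × 1.117 = 31997.3027

31997.3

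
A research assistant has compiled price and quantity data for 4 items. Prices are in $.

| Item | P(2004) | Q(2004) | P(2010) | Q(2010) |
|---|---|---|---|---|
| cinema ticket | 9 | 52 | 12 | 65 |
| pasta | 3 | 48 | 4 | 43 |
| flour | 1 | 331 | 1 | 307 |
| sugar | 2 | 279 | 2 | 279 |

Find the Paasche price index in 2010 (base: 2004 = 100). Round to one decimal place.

115.1

Paasche price index uses current-period quantities as weights.
ΣP(2010)·Q(2010) = 12×65 + 4×43 + 1×307 + 2×279 = 780 + 172 + 307 + 558 = 1817
ΣP(2004)·Q(2010) = 9×65 + 3×43 + 1×307 + 2×279 = 585 + 129 + 307 + 558 = 1579
Index = 1817 / 1579 × 100 = 115.0728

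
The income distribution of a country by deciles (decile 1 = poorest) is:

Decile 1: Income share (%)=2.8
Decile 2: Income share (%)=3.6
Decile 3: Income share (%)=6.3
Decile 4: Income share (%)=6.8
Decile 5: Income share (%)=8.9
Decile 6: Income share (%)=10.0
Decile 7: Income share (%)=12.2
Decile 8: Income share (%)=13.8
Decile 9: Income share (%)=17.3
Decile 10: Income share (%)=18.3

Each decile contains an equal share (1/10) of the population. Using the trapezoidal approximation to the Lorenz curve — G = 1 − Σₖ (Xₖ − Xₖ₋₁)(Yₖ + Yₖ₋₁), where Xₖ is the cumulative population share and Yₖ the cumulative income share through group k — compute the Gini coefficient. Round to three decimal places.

0.290

Cumulative income shares Yₖ: 0.0280, 0.0640, 0.1270, 0.1950, 0.2840, 0.3840, 0.5060, 0.6440, 0.8170, 1.0000
Σ (Xₖ−Xₖ₋₁)(Yₖ+Yₖ₋₁) = (1/10)(0.0280+0.0000) + (1/10)(0.0640+0.0280) + (1/10)(0.1270+0.0640) + (1/10)(0.1950+0.1270) + (1/10)(0.2840+0.1950) + (1/10)(0.3840+0.2840) + (1/10)(0.5060+0.3840) + (1/10)(0.6440+0.5060) + (1/10)(0.8170+0.6440) + (1/10)(1.0000+0.8170)
  = 0.0028 + 0.0092 + 0.0191 + 0.0322 + 0.0479 + 0.0668 + 0.0890 + 0.1150 + 0.1461 + 0.1817 = 0.7098
G = 1 − 0.7098 = 0.2902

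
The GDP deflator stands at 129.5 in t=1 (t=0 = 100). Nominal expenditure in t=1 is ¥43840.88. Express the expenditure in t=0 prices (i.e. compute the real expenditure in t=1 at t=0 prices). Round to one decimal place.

33854.0

Real = Nominal ÷ (Index/100) = 43840.88 ÷ (129.5/100)
     = 43840.88 ÷ 1.295 = 33853.9614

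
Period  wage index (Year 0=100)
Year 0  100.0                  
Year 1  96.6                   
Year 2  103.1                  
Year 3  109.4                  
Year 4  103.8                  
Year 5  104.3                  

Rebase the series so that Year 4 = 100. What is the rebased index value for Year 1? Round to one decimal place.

Rebased(Year 1) = 96.6 / 103.8 × 100 = 93.0636

93.1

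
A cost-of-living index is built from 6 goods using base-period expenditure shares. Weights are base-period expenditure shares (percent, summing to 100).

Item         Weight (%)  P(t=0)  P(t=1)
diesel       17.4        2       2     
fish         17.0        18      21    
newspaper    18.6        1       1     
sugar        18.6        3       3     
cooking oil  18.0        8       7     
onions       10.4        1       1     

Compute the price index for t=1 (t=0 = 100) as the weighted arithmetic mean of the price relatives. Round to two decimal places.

100.58

diesel: 17.4 × (2/2) = 17.4 × 1.000000 = 17.4000
fish: 17.0 × (21/18) = 17.0 × 1.166667 = 19.8333
newspaper: 18.6 × (1/1) = 18.6 × 1.000000 = 18.6000
sugar: 18.6 × (3/3) = 18.6 × 1.000000 = 18.6000
cooking oil: 18.0 × (7/8) = 18.0 × 0.875000 = 15.7500
onions: 10.4 × (1/1) = 10.4 × 1.000000 = 10.4000
Index = Σ wᵢ·(p₁ᵢ/p₀ᵢ) = 17.4000 + 19.8333 + 18.6000 + 18.6000 + 15.7500 + 10.4000 = 100.5833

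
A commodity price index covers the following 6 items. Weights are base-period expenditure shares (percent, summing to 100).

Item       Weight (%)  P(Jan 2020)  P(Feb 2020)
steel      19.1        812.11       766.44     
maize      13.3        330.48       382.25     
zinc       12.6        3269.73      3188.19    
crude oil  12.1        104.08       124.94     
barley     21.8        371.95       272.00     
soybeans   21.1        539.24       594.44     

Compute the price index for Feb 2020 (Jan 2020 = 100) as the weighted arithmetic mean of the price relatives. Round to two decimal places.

99.42

steel: 19.1 × (766.44/812.11) = 19.1 × 0.943764 = 18.0259
maize: 13.3 × (382.25/330.48) = 13.3 × 1.156651 = 15.3835
zinc: 12.6 × (3188.19/3269.73) = 12.6 × 0.975062 = 12.2858
crude oil: 12.1 × (124.94/104.08) = 12.1 × 1.200423 = 14.5251
barley: 21.8 × (272.00/371.95) = 21.8 × 0.731281 = 15.9419
soybeans: 21.1 × (594.44/539.24) = 21.1 × 1.102366 = 23.2599
Index = Σ wᵢ·(p₁ᵢ/p₀ᵢ) = 18.0259 + 15.3835 + 12.2858 + 14.5251 + 15.9419 + 23.2599 = 99.4221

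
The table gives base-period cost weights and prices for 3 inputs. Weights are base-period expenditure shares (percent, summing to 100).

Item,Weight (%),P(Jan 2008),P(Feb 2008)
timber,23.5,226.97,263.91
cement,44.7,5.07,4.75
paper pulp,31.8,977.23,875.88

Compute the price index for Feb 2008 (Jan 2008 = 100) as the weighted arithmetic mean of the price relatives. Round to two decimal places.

97.71

timber: 23.5 × (263.91/226.97) = 23.5 × 1.162753 = 27.3247
cement: 44.7 × (4.75/5.07) = 44.7 × 0.936884 = 41.8787
paper pulp: 31.8 × (875.88/977.23) = 31.8 × 0.896288 = 28.5020
Index = Σ wᵢ·(p₁ᵢ/p₀ᵢ) = 27.3247 + 41.8787 + 28.5020 = 97.7054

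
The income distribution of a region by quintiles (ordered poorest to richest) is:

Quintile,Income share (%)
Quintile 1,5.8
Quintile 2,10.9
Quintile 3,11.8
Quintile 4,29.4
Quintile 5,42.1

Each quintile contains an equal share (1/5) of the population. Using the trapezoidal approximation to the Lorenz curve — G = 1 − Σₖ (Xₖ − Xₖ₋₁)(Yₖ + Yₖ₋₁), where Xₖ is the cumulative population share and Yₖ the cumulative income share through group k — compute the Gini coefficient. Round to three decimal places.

Cumulative income shares Yₖ: 0.0580, 0.1670, 0.2850, 0.5790, 1.0000
Σ (Xₖ−Xₖ₋₁)(Yₖ+Yₖ₋₁) = (1/5)(0.0580+0.0000) + (1/5)(0.1670+0.0580) + (1/5)(0.2850+0.1670) + (1/5)(0.5790+0.2850) + (1/5)(1.0000+0.5790)
  = 0.0116 + 0.0450 + 0.0904 + 0.1728 + 0.3158 = 0.6356
G = 1 − 0.6356 = 0.3644

0.364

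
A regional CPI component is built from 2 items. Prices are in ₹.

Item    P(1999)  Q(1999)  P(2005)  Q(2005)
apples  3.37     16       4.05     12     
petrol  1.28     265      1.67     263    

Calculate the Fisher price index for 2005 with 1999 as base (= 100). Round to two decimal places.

129.21

Laspeyres component (base-period weights):
ΣP(2005)Q(1999) = 4.05×16 + 1.67×265 = 64.8 + 442.55 = 507.35
ΣP(1999)Q(1999) = 3.37×16 + 1.28×265 = 53.92 + 339.2 = 393.12
L = 507.35 / 393.12 × 100 = 129.0573
Paasche component (current-period weights):
ΣP(2005)Q(2005) = 4.05×12 + 1.67×263 = 48.6 + 439.21 = 487.81
ΣP(1999)Q(2005) = 3.37×12 + 1.28×263 = 40.44 + 336.64 = 377.08
P = 487.81 / 377.08 × 100 = 129.3651
Fisher = √(L × P) = √(129.0573 × 129.3651) = 129.2111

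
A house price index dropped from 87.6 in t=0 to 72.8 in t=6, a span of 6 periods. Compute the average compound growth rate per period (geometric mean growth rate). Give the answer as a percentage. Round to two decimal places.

Growth factor = (72.8/87.6)^(1/6) = (0.831050)^(1/6) = 0.969627
Growth rate = 0.969627 − 1 = -0.030373 = -3.0373%

-3.04%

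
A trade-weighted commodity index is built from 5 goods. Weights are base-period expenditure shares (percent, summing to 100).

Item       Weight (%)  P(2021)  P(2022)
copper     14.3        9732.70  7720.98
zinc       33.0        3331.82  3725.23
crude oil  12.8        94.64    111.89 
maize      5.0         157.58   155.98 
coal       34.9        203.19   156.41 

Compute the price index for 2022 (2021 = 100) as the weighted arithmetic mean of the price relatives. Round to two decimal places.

95.19

copper: 14.3 × (7720.98/9732.70) = 14.3 × 0.793303 = 11.3442
zinc: 33.0 × (3725.23/3331.82) = 33.0 × 1.118077 = 36.8965
crude oil: 12.8 × (111.89/94.64) = 12.8 × 1.182270 = 15.1331
maize: 5.0 × (155.98/157.58) = 5.0 × 0.989846 = 4.9492
coal: 34.9 × (156.41/203.19) = 34.9 × 0.769772 = 26.8650
Index = Σ wᵢ·(p₁ᵢ/p₀ᵢ) = 11.3442 + 36.8965 + 15.1331 + 4.9492 + 26.8650 = 95.1881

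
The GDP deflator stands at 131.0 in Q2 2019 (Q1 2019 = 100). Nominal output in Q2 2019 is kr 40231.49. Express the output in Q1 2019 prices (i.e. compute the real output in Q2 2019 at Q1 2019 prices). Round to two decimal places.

Real = Nominal ÷ (Index/100) = 40231.49 ÷ (131.0/100)
     = 40231.49 ÷ 1.310 = 30711.0611

30711.06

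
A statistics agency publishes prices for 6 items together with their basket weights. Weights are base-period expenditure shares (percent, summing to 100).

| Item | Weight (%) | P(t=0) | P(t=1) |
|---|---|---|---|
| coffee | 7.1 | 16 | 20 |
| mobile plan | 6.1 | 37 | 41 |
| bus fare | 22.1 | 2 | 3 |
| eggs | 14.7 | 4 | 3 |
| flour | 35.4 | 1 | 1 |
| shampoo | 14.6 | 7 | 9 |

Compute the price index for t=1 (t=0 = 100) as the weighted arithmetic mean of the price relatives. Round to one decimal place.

114.0

coffee: 7.1 × (20/16) = 7.1 × 1.250000 = 8.8750
mobile plan: 6.1 × (41/37) = 6.1 × 1.108108 = 6.7595
bus fare: 22.1 × (3/2) = 22.1 × 1.500000 = 33.1500
eggs: 14.7 × (3/4) = 14.7 × 0.750000 = 11.0250
flour: 35.4 × (1/1) = 35.4 × 1.000000 = 35.4000
shampoo: 14.6 × (9/7) = 14.6 × 1.285714 = 18.7714
Index = Σ wᵢ·(p₁ᵢ/p₀ᵢ) = 8.8750 + 6.7595 + 33.1500 + 11.0250 + 35.4000 + 18.7714 = 113.9809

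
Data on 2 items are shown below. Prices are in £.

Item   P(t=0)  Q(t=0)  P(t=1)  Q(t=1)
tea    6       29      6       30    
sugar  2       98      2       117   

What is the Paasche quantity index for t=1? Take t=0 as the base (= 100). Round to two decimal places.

111.89

Paasche quantity index uses current-period prices as weights.
ΣP(t=1)·Q(t=1) = 6×30 + 2×117 = 180 + 234 = 414
ΣP(t=1)·Q(t=0) = 6×29 + 2×98 = 174 + 196 = 370
Index = 414 / 370 × 100 = 111.8919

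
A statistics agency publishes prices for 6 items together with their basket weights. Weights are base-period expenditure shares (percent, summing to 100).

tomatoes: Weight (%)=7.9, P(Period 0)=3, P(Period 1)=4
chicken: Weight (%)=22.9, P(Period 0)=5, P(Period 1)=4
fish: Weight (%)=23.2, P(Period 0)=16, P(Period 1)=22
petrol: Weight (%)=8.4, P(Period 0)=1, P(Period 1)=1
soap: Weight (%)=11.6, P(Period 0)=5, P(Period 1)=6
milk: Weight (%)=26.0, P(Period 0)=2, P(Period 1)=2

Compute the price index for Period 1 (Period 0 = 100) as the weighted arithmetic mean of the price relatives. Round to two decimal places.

109.07

tomatoes: 7.9 × (4/3) = 7.9 × 1.333333 = 10.5333
chicken: 22.9 × (4/5) = 22.9 × 0.800000 = 18.3200
fish: 23.2 × (22/16) = 23.2 × 1.375000 = 31.9000
petrol: 8.4 × (1/1) = 8.4 × 1.000000 = 8.4000
soap: 11.6 × (6/5) = 11.6 × 1.200000 = 13.9200
milk: 26.0 × (2/2) = 26.0 × 1.000000 = 26.0000
Index = Σ wᵢ·(p₁ᵢ/p₀ᵢ) = 10.5333 + 18.3200 + 31.9000 + 8.4000 + 13.9200 + 26.0000 = 109.0733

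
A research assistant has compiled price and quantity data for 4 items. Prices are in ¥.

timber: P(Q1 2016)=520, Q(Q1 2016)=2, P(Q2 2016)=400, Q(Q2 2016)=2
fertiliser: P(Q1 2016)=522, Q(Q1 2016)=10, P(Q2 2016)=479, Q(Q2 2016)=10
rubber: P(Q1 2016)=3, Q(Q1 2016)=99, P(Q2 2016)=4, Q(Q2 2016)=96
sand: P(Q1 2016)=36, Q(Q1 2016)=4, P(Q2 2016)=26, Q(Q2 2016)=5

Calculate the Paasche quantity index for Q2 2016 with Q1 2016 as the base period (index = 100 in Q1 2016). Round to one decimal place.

100.2

Paasche quantity index uses current-period prices as weights.
ΣP(Q2 2016)·Q(Q2 2016) = 400×2 + 479×10 + 4×96 + 26×5 = 800 + 4790 + 384 + 130 = 6104
ΣP(Q2 2016)·Q(Q1 2016) = 400×2 + 479×10 + 4×99 + 26×4 = 800 + 4790 + 396 + 104 = 6090
Index = 6104 / 6090 × 100 = 100.2299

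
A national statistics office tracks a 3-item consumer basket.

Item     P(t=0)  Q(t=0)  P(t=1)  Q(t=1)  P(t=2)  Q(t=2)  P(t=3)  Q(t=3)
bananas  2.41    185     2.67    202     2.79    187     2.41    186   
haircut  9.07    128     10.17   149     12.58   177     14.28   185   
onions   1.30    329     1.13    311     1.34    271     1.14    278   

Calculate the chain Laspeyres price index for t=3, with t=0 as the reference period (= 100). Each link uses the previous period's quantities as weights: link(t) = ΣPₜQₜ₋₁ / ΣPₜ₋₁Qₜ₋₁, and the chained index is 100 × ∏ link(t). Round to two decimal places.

133.54

Link t=0→t=1:
ΣP(t=1)Q(t=0) = 2.67×185 + 10.17×128 + 1.13×329 = 493.95 + 1301.76 + 371.77 = 2167.48
ΣP(t=0)Q(t=0) = 2.41×185 + 9.07×128 + 1.30×329 = 445.85 + 1160.96 + 427.7 = 2034.51
link = 2167.48/2034.51 = 1.065357
Link t=1→t=2:
ΣP(t=2)Q(t=1) = 2.79×202 + 12.58×149 + 1.34×311 = 563.58 + 1874.42 + 416.74 = 2854.74
ΣP(t=1)Q(t=1) = 2.67×202 + 10.17×149 + 1.13×311 = 539.34 + 1515.33 + 351.43 = 2406.1
link = 2854.74/2406.1 = 1.186459
Link t=2→t=3:
ΣP(t=3)Q(t=2) = 2.41×187 + 14.28×177 + 1.14×271 = 450.67 + 2527.56 + 308.94 = 3287.17
ΣP(t=2)Q(t=2) = 2.79×187 + 12.58×177 + 1.34×271 = 521.73 + 2226.66 + 363.14 = 3111.53
link = 3287.17/3111.53 = 1.056448
Chained index = 100 × 1.065357 × 1.186459 × 1.056448 = 133.5354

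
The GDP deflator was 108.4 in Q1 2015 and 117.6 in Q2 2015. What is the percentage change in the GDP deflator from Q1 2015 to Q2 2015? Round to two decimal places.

Change = (117.6 − 108.4) / 108.4 × 100
       = 9.2 / 108.4 × 100 = 8.4871%

8.49%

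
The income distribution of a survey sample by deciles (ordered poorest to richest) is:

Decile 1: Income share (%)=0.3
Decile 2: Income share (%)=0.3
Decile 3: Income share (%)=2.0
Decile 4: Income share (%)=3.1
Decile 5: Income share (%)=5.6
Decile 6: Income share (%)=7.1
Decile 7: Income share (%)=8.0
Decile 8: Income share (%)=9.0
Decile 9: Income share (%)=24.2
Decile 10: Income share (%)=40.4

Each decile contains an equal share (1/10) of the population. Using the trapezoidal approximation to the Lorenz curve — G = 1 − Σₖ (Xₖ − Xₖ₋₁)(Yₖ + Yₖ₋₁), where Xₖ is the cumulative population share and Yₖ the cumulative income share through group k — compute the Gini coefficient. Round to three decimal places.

0.579

Cumulative income shares Yₖ: 0.0030, 0.0060, 0.0260, 0.0570, 0.1130, 0.1840, 0.2640, 0.3540, 0.5960, 1.0000
Σ (Xₖ−Xₖ₋₁)(Yₖ+Yₖ₋₁) = (1/10)(0.0030+0.0000) + (1/10)(0.0060+0.0030) + (1/10)(0.0260+0.0060) + (1/10)(0.0570+0.0260) + (1/10)(0.1130+0.0570) + (1/10)(0.1840+0.1130) + (1/10)(0.2640+0.1840) + (1/10)(0.3540+0.2640) + (1/10)(0.5960+0.3540) + (1/10)(1.0000+0.5960)
  = 0.0003 + 0.0009 + 0.0032 + 0.0083 + 0.0170 + 0.0297 + 0.0448 + 0.0618 + 0.0950 + 0.1596 = 0.4206
G = 1 − 0.4206 = 0.5794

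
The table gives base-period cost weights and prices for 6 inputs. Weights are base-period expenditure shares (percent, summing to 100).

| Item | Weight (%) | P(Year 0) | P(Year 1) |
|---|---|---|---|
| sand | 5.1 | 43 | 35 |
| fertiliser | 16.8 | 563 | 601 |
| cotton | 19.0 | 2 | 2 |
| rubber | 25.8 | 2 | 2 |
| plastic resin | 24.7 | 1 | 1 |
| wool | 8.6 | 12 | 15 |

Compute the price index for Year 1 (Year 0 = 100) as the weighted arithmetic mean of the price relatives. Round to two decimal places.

sand: 5.1 × (35/43) = 5.1 × 0.813953 = 4.1512
fertiliser: 16.8 × (601/563) = 16.8 × 1.067496 = 17.9339
cotton: 19.0 × (2/2) = 19.0 × 1.000000 = 19.0000
rubber: 25.8 × (2/2) = 25.8 × 1.000000 = 25.8000
plastic resin: 24.7 × (1/1) = 24.7 × 1.000000 = 24.7000
wool: 8.6 × (15/12) = 8.6 × 1.250000 = 10.7500
Index = Σ wᵢ·(p₁ᵢ/p₀ᵢ) = 4.1512 + 17.9339 + 19.0000 + 25.8000 + 24.7000 + 10.7500 = 102.3351

102.34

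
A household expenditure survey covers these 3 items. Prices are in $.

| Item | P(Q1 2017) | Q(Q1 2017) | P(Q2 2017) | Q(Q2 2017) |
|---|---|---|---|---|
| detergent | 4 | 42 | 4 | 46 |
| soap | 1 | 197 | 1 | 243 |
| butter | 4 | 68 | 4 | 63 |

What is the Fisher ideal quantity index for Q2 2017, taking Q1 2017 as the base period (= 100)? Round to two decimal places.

106.59

Laspeyres component (base-period weights):
ΣP(Q1 2017)Q(Q2 2017) = 4×46 + 1×243 + 4×63 = 184 + 243 + 252 = 679
ΣP(Q1 2017)Q(Q1 2017) = 4×42 + 1×197 + 4×68 = 168 + 197 + 272 = 637
L = 679 / 637 × 100 = 106.5934
Paasche component (current-period weights):
ΣP(Q2 2017)Q(Q2 2017) = 4×46 + 1×243 + 4×63 = 184 + 243 + 252 = 679
ΣP(Q2 2017)Q(Q1 2017) = 4×42 + 1×197 + 4×68 = 168 + 197 + 272 = 637
P = 679 / 637 × 100 = 106.5934
Fisher = √(L × P) = √(106.5934 × 106.5934) = 106.5934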